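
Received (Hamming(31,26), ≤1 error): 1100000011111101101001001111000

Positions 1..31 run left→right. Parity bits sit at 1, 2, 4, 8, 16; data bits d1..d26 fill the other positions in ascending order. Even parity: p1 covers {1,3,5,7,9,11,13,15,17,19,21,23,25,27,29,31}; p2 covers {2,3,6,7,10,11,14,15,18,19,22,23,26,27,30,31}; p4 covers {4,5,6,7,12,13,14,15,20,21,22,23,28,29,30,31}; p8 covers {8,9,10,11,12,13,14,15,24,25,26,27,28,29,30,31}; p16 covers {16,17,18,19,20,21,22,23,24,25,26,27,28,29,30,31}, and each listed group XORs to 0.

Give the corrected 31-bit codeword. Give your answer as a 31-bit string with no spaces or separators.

s1 (pos 1,3,5,7,9,11,13,15,17,19,21,23,25,27,29,31): 1⊕0⊕0⊕0⊕1⊕1⊕1⊕0⊕1⊕1⊕0⊕0⊕1⊕1⊕0⊕0 = 0
s2 (pos 2,3,6,7,10,11,14,15,18,19,22,23,26,27,30,31): 1⊕0⊕0⊕0⊕1⊕1⊕1⊕0⊕0⊕1⊕1⊕0⊕1⊕1⊕0⊕0 = 0
s4 (pos 4,5,6,7,12,13,14,15,20,21,22,23,28,29,30,31): 0⊕0⊕0⊕0⊕1⊕1⊕1⊕0⊕0⊕0⊕1⊕0⊕1⊕0⊕0⊕0 = 1
s8 (pos 8,9,10,11,12,13,14,15,24,25,26,27,28,29,30,31): 0⊕1⊕1⊕1⊕1⊕1⊕1⊕0⊕0⊕1⊕1⊕1⊕1⊕0⊕0⊕0 = 0
s16 (pos 16,17,18,19,20,21,22,23,24,25,26,27,28,29,30,31): 1⊕1⊕0⊕1⊕0⊕0⊕1⊕0⊕0⊕1⊕1⊕1⊕1⊕0⊕0⊕0 = 0
Syndrome s16…s1 = 00100 → error at position 4.
Flip position 4: 1100000011111101101001001111000 → 1101000011111101101001001111000

1101000011111101101001001111000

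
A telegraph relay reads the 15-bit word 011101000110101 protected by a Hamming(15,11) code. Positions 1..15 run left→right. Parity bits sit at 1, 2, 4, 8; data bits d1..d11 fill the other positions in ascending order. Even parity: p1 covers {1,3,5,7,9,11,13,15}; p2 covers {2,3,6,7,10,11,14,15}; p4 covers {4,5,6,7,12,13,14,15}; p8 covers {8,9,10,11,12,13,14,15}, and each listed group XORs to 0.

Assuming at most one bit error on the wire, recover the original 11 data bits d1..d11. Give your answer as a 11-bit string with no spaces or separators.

s1 (pos 1,3,5,7,9,11,13,15): 0⊕1⊕0⊕0⊕0⊕1⊕1⊕1 = 0
s2 (pos 2,3,6,7,10,11,14,15): 1⊕1⊕1⊕0⊕1⊕1⊕0⊕1 = 0
s4 (pos 4,5,6,7,12,13,14,15): 1⊕0⊕1⊕0⊕0⊕1⊕0⊕1 = 0
s8 (pos 8,9,10,11,12,13,14,15): 0⊕0⊕1⊕1⊕0⊕1⊕0⊕1 = 0
Syndrome s8…s1 = 0000 → no error.
Read data bits from positions 3,5,6,7,9,10,11,12,13,14,15: 10100110101

10100110101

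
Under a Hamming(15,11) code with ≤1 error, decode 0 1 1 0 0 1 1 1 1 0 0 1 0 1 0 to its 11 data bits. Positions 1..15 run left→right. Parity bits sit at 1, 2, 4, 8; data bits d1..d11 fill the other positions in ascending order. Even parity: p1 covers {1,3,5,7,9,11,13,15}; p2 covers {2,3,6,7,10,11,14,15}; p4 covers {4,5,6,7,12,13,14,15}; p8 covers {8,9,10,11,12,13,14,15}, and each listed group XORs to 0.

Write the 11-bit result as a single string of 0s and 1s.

s1 (pos 1,3,5,7,9,11,13,15): 0⊕1⊕0⊕1⊕1⊕0⊕0⊕0 = 1
s2 (pos 2,3,6,7,10,11,14,15): 1⊕1⊕1⊕1⊕0⊕0⊕1⊕0 = 1
s4 (pos 4,5,6,7,12,13,14,15): 0⊕0⊕1⊕1⊕1⊕0⊕1⊕0 = 0
s8 (pos 8,9,10,11,12,13,14,15): 1⊕1⊕0⊕0⊕1⊕0⊕1⊕0 = 0
Syndrome s8…s1 = 0011 → error at position 3.
Flip position 3: 011001111001010 → 010001111001010
Read data bits from positions 3,5,6,7,9,10,11,12,13,14,15: 00111001010

00111001010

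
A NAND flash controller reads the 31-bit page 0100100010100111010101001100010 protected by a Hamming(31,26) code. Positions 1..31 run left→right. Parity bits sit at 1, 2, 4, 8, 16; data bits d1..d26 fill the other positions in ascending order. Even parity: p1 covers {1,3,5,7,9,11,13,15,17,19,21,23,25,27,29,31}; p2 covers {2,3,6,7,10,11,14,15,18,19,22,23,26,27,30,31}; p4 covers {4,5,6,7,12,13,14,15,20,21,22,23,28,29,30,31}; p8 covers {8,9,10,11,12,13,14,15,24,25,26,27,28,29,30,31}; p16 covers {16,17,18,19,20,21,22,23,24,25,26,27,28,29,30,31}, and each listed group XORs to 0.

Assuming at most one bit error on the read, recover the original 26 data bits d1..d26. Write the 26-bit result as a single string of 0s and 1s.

01001010011010101000100010

s1 (pos 1,3,5,7,9,11,13,15,17,19,21,23,25,27,29,31): 0⊕0⊕1⊕0⊕1⊕1⊕0⊕1⊕0⊕0⊕0⊕0⊕1⊕0⊕0⊕0 = 1
s2 (pos 2,3,6,7,10,11,14,15,18,19,22,23,26,27,30,31): 1⊕0⊕0⊕0⊕0⊕1⊕1⊕1⊕1⊕0⊕1⊕0⊕1⊕0⊕1⊕0 = 0
s4 (pos 4,5,6,7,12,13,14,15,20,21,22,23,28,29,30,31): 0⊕1⊕0⊕0⊕0⊕0⊕1⊕1⊕1⊕0⊕1⊕0⊕0⊕0⊕1⊕0 = 0
s8 (pos 8,9,10,11,12,13,14,15,24,25,26,27,28,29,30,31): 0⊕1⊕0⊕1⊕0⊕0⊕1⊕1⊕0⊕1⊕1⊕0⊕0⊕0⊕1⊕0 = 1
s16 (pos 16,17,18,19,20,21,22,23,24,25,26,27,28,29,30,31): 1⊕0⊕1⊕0⊕1⊕0⊕1⊕0⊕0⊕1⊕1⊕0⊕0⊕0⊕1⊕0 = 1
Syndrome s16…s1 = 11001 → error at position 25.
Flip position 25: 0100100010100111010101001100010 → 0100100010100111010101000100010
Read data bits from positions 3,5,6,7,9,10,11,12,13,14,15,17,18,19,20,21,22,23,24,25,26,27,28,29,30,31: 01001010011010101000100010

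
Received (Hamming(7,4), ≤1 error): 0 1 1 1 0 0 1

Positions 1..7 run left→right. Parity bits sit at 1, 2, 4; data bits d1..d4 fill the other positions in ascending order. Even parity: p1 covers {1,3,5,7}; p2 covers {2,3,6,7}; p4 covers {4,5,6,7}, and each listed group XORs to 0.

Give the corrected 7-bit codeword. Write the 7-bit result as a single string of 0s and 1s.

0011001

s1 (pos 1,3,5,7): 0⊕1⊕0⊕1 = 0
s2 (pos 2,3,6,7): 1⊕1⊕0⊕1 = 1
s4 (pos 4,5,6,7): 1⊕0⊕0⊕1 = 0
Syndrome s4…s1 = 010 → error at position 2.
Flip position 2: 0111001 → 0011001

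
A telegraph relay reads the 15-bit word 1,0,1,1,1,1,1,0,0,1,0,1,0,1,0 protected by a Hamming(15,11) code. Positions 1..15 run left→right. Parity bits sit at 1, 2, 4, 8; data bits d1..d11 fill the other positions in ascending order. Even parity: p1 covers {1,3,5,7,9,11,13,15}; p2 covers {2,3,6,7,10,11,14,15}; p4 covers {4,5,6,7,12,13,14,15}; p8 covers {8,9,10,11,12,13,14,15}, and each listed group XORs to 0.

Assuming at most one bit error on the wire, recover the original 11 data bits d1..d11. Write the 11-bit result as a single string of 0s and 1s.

s1 (pos 1,3,5,7,9,11,13,15): 1⊕1⊕1⊕1⊕0⊕0⊕0⊕0 = 0
s2 (pos 2,3,6,7,10,11,14,15): 0⊕1⊕1⊕1⊕1⊕0⊕1⊕0 = 1
s4 (pos 4,5,6,7,12,13,14,15): 1⊕1⊕1⊕1⊕1⊕0⊕1⊕0 = 0
s8 (pos 8,9,10,11,12,13,14,15): 0⊕0⊕1⊕0⊕1⊕0⊕1⊕0 = 1
Syndrome s8…s1 = 1010 → error at position 10.
Flip position 10: 101111100101010 → 101111100001010
Read data bits from positions 3,5,6,7,9,10,11,12,13,14,15: 11110001010

11110001010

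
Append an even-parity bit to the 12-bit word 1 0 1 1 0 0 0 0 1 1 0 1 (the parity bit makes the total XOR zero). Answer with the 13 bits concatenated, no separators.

1011000011010

XOR of the 12 data bits: 1⊕0⊕1⊕1⊕0⊕0⊕0⊕0⊕1⊕1⊕0⊕1 = 0
Parity bit = 0 (so all 13 bits XOR to 0).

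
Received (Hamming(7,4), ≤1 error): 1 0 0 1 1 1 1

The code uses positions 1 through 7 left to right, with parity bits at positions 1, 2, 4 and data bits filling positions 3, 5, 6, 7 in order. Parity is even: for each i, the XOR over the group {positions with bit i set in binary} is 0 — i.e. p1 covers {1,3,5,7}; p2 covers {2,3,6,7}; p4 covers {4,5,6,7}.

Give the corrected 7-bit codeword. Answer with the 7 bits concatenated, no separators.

0001111

s1 (pos 1,3,5,7): 1⊕0⊕1⊕1 = 1
s2 (pos 2,3,6,7): 0⊕0⊕1⊕1 = 0
s4 (pos 4,5,6,7): 1⊕1⊕1⊕1 = 0
Syndrome s4…s1 = 001 → error at position 1.
Flip position 1: 1001111 → 0001111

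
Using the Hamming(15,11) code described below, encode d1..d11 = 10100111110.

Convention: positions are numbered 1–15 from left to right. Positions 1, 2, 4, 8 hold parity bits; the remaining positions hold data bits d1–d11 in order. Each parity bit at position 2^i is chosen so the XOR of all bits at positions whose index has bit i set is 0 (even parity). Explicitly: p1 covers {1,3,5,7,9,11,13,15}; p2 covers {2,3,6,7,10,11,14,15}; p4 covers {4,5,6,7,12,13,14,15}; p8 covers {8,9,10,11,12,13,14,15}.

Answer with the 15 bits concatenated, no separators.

Place data at non-parity positions: p1 p2 1 p4 0 1 0 p8 0 1 1 1 1 1 0
p1 (pos 1,3,5,7,9,11,13,15): XOR of data positions = 1⊕0⊕0⊕0⊕1⊕1⊕0 = 1
p2 (pos 2,3,6,7,10,11,14,15): XOR of data positions = 1⊕1⊕0⊕1⊕1⊕1⊕0 = 1
p4 (pos 4,5,6,7,12,13,14,15): XOR of data positions = 0⊕1⊕0⊕1⊕1⊕1⊕0 = 0
p8 (pos 8,9,10,11,12,13,14,15): XOR of data positions = 0⊕1⊕1⊕1⊕1⊕1⊕0 = 1
Codeword: 111001010111110

111001010111110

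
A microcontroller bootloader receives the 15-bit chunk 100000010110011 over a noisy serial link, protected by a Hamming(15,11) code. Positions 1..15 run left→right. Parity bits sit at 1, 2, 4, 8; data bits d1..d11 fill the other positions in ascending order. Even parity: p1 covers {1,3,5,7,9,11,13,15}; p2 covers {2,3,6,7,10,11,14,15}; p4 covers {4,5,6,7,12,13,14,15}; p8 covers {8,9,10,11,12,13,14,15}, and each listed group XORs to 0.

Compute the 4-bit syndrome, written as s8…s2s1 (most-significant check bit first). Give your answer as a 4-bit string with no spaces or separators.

s1 (pos 1,3,5,7,9,11,13,15): 1⊕0⊕0⊕0⊕0⊕1⊕0⊕1 = 1
s2 (pos 2,3,6,7,10,11,14,15): 0⊕0⊕0⊕0⊕1⊕1⊕1⊕1 = 0
s4 (pos 4,5,6,7,12,13,14,15): 0⊕0⊕0⊕0⊕0⊕0⊕1⊕1 = 0
s8 (pos 8,9,10,11,12,13,14,15): 1⊕0⊕1⊕1⊕0⊕0⊕1⊕1 = 1
Syndrome s8…s1 = 1001 → error at position 9.

1001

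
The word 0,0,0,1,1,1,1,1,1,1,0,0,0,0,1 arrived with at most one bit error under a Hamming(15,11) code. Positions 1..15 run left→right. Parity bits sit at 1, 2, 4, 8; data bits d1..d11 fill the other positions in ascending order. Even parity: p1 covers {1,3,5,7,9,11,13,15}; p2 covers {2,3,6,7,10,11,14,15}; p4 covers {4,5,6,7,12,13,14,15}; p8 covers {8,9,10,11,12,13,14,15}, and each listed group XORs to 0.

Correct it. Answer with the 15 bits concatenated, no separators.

000011111100001

s1 (pos 1,3,5,7,9,11,13,15): 0⊕0⊕1⊕1⊕1⊕0⊕0⊕1 = 0
s2 (pos 2,3,6,7,10,11,14,15): 0⊕0⊕1⊕1⊕1⊕0⊕0⊕1 = 0
s4 (pos 4,5,6,7,12,13,14,15): 1⊕1⊕1⊕1⊕0⊕0⊕0⊕1 = 1
s8 (pos 8,9,10,11,12,13,14,15): 1⊕1⊕1⊕0⊕0⊕0⊕0⊕1 = 0
Syndrome s8…s1 = 0100 → error at position 4.
Flip position 4: 000111111100001 → 000011111100001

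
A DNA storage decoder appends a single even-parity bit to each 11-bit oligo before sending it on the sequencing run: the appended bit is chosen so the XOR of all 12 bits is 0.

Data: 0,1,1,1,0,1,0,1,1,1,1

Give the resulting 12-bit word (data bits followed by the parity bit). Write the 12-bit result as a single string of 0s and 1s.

011101011110

XOR of the 11 data bits: 0⊕1⊕1⊕1⊕0⊕1⊕0⊕1⊕1⊕1⊕1 = 0
Parity bit = 0 (so all 12 bits XOR to 0).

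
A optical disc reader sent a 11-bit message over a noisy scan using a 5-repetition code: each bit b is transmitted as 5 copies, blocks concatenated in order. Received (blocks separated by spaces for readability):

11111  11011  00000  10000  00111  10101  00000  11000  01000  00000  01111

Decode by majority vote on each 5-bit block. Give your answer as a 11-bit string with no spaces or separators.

Block 1 (11111): 5 ones → 1
Block 2 (11011): 4 ones → 1
Block 3 (00000): 0 ones → 0
Block 4 (10000): 1 one → 0
Block 5 (00111): 3 ones → 1
Block 6 (10101): 3 ones → 1
Block 7 (00000): 0 ones → 0
Block 8 (11000): 2 ones → 0
Block 9 (01000): 1 one → 0
Block 10 (00000): 0 ones → 0
Block 11 (01111): 4 ones → 1

11001100001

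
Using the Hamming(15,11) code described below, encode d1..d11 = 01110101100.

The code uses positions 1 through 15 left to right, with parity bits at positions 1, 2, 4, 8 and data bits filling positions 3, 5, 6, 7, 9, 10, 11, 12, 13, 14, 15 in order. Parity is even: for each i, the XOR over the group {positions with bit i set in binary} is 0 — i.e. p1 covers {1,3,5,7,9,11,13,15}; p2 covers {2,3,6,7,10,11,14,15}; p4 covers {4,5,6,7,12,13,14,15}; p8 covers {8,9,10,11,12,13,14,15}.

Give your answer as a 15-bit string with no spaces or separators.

Place data at non-parity positions: p1 p2 0 p4 1 1 1 p8 0 1 0 1 1 0 0
p1 (pos 1,3,5,7,9,11,13,15): XOR of data positions = 0⊕1⊕1⊕0⊕0⊕1⊕0 = 1
p2 (pos 2,3,6,7,10,11,14,15): XOR of data positions = 0⊕1⊕1⊕1⊕0⊕0⊕0 = 1
p4 (pos 4,5,6,7,12,13,14,15): XOR of data positions = 1⊕1⊕1⊕1⊕1⊕0⊕0 = 1
p8 (pos 8,9,10,11,12,13,14,15): XOR of data positions = 0⊕1⊕0⊕1⊕1⊕0⊕0 = 1
Codeword: 110111110101100

110111110101100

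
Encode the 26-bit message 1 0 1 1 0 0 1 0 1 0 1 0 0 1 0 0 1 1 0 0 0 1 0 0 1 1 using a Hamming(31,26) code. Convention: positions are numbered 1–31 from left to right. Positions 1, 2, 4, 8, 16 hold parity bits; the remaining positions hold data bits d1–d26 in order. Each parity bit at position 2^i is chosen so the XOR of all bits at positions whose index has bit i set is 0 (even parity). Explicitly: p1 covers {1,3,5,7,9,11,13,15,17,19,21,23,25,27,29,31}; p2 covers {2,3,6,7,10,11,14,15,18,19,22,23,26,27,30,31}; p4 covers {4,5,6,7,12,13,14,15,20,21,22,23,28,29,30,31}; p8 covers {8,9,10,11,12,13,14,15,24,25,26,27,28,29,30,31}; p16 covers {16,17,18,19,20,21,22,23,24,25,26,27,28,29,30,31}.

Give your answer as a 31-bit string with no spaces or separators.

1110011000101010001001100010011

Place data at non-parity positions: p1 p2 1 p4 0 1 1 p8 0 0 1 0 1 0 1 p16 0 0 1 0 0 1 1 0 0 0 1 0 0 1 1
p1 (pos 1,3,5,7,9,11,13,15,17,19,21,23,25,27,29,31): XOR of data positions = 1⊕0⊕1⊕0⊕1⊕1⊕1⊕0⊕1⊕0⊕1⊕0⊕1⊕0⊕1 = 1
p2 (pos 2,3,6,7,10,11,14,15,18,19,22,23,26,27,30,31): XOR of data positions = 1⊕1⊕1⊕0⊕1⊕0⊕1⊕0⊕1⊕1⊕1⊕0⊕1⊕1⊕1 = 1
p4 (pos 4,5,6,7,12,13,14,15,20,21,22,23,28,29,30,31): XOR of data positions = 0⊕1⊕1⊕0⊕1⊕0⊕1⊕0⊕0⊕1⊕1⊕0⊕0⊕1⊕1 = 0
p8 (pos 8,9,10,11,12,13,14,15,24,25,26,27,28,29,30,31): XOR of data positions = 0⊕0⊕1⊕0⊕1⊕0⊕1⊕0⊕0⊕0⊕1⊕0⊕0⊕1⊕1 = 0
p16 (pos 16,17,18,19,20,21,22,23,24,25,26,27,28,29,30,31): XOR of data positions = 0⊕0⊕1⊕0⊕0⊕1⊕1⊕0⊕0⊕0⊕1⊕0⊕0⊕1⊕1 = 0
Codeword: 1110011000101010001001100010011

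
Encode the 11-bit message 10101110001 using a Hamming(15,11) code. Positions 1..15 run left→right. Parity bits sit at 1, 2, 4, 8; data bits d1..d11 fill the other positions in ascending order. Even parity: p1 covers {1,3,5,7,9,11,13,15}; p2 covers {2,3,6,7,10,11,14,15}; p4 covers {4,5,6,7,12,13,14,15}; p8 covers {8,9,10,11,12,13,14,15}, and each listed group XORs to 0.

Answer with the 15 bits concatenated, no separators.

011001001110001

Place data at non-parity positions: p1 p2 1 p4 0 1 0 p8 1 1 1 0 0 0 1
p1 (pos 1,3,5,7,9,11,13,15): XOR of data positions = 1⊕0⊕0⊕1⊕1⊕0⊕1 = 0
p2 (pos 2,3,6,7,10,11,14,15): XOR of data positions = 1⊕1⊕0⊕1⊕1⊕0⊕1 = 1
p4 (pos 4,5,6,7,12,13,14,15): XOR of data positions = 0⊕1⊕0⊕0⊕0⊕0⊕1 = 0
p8 (pos 8,9,10,11,12,13,14,15): XOR of data positions = 1⊕1⊕1⊕0⊕0⊕0⊕1 = 0
Codeword: 011001001110001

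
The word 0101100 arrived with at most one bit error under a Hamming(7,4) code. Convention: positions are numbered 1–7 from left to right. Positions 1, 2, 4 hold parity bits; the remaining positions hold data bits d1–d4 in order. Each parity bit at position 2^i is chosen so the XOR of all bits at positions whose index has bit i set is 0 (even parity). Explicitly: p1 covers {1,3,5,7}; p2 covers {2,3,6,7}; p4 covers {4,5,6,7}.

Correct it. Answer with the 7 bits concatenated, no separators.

s1 (pos 1,3,5,7): 0⊕0⊕1⊕0 = 1
s2 (pos 2,3,6,7): 1⊕0⊕0⊕0 = 1
s4 (pos 4,5,6,7): 1⊕1⊕0⊕0 = 0
Syndrome s4…s1 = 011 → error at position 3.
Flip position 3: 0101100 → 0111100

0111100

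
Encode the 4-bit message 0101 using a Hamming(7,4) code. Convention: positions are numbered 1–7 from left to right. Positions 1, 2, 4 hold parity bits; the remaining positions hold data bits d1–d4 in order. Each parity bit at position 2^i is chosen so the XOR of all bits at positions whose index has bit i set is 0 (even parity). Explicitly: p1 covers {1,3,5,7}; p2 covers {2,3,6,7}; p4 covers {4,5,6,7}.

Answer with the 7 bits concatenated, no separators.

0100101

Place data at non-parity positions: p1 p2 0 p4 1 0 1
p1 (pos 1,3,5,7): XOR of data positions = 0⊕1⊕1 = 0
p2 (pos 2,3,6,7): XOR of data positions = 0⊕0⊕1 = 1
p4 (pos 4,5,6,7): XOR of data positions = 1⊕0⊕1 = 0
Codeword: 0100101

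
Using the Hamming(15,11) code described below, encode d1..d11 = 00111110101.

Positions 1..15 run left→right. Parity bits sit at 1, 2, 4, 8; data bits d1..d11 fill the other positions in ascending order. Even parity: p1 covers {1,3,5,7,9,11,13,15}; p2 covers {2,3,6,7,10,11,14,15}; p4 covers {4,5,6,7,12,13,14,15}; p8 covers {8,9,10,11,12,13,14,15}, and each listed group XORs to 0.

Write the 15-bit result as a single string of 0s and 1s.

Place data at non-parity positions: p1 p2 0 p4 0 1 1 p8 1 1 1 0 1 0 1
p1 (pos 1,3,5,7,9,11,13,15): XOR of data positions = 0⊕0⊕1⊕1⊕1⊕1⊕1 = 1
p2 (pos 2,3,6,7,10,11,14,15): XOR of data positions = 0⊕1⊕1⊕1⊕1⊕0⊕1 = 1
p4 (pos 4,5,6,7,12,13,14,15): XOR of data positions = 0⊕1⊕1⊕0⊕1⊕0⊕1 = 0
p8 (pos 8,9,10,11,12,13,14,15): XOR of data positions = 1⊕1⊕1⊕0⊕1⊕0⊕1 = 1
Codeword: 110001111110101

110001111110101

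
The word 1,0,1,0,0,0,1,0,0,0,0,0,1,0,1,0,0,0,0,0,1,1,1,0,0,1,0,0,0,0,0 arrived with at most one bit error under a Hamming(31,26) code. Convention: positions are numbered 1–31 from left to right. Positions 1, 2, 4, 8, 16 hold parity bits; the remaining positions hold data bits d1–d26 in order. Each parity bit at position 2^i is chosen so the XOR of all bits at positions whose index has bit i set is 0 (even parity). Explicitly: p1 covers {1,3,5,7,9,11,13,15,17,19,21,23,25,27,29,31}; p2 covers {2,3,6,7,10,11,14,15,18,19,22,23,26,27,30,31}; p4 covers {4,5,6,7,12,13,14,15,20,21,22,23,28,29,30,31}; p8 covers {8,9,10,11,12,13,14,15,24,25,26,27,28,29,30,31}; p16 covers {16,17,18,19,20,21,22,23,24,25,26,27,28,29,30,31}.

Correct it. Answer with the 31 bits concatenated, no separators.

1010001010001010000011100100000

s1 (pos 1,3,5,7,9,11,13,15,17,19,21,23,25,27,29,31): 1⊕1⊕0⊕1⊕0⊕0⊕1⊕1⊕0⊕0⊕1⊕1⊕0⊕0⊕0⊕0 = 1
s2 (pos 2,3,6,7,10,11,14,15,18,19,22,23,26,27,30,31): 0⊕1⊕0⊕1⊕0⊕0⊕0⊕1⊕0⊕0⊕1⊕1⊕1⊕0⊕0⊕0 = 0
s4 (pos 4,5,6,7,12,13,14,15,20,21,22,23,28,29,30,31): 0⊕0⊕0⊕1⊕0⊕1⊕0⊕1⊕0⊕1⊕1⊕1⊕0⊕0⊕0⊕0 = 0
s8 (pos 8,9,10,11,12,13,14,15,24,25,26,27,28,29,30,31): 0⊕0⊕0⊕0⊕0⊕1⊕0⊕1⊕0⊕0⊕1⊕0⊕0⊕0⊕0⊕0 = 1
s16 (pos 16,17,18,19,20,21,22,23,24,25,26,27,28,29,30,31): 0⊕0⊕0⊕0⊕0⊕1⊕1⊕1⊕0⊕0⊕1⊕0⊕0⊕0⊕0⊕0 = 0
Syndrome s16…s1 = 01001 → error at position 9.
Flip position 9: 1010001000001010000011100100000 → 1010001010001010000011100100000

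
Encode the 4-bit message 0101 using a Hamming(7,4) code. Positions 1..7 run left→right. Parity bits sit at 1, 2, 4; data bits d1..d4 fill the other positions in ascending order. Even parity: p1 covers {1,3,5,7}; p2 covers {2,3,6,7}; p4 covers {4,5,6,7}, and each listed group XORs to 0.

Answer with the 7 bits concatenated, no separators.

Place data at non-parity positions: p1 p2 0 p4 1 0 1
p1 (pos 1,3,5,7): XOR of data positions = 0⊕1⊕1 = 0
p2 (pos 2,3,6,7): XOR of data positions = 0⊕0⊕1 = 1
p4 (pos 4,5,6,7): XOR of data positions = 1⊕0⊕1 = 0
Codeword: 0100101

0100101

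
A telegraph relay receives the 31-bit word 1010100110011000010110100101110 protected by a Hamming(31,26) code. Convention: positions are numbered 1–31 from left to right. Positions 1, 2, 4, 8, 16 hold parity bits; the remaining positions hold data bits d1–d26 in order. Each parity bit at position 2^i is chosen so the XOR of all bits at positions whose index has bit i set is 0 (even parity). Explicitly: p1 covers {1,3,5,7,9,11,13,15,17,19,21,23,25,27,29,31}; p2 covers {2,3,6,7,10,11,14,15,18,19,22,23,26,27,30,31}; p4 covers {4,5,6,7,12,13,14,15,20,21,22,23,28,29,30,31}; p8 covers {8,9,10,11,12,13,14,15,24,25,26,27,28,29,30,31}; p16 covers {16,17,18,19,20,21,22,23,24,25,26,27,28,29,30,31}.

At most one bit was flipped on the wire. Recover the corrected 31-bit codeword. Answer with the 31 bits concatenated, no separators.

s1 (pos 1,3,5,7,9,11,13,15,17,19,21,23,25,27,29,31): 1⊕1⊕1⊕0⊕1⊕0⊕1⊕0⊕0⊕0⊕1⊕1⊕0⊕0⊕1⊕0 = 0
s2 (pos 2,3,6,7,10,11,14,15,18,19,22,23,26,27,30,31): 0⊕1⊕0⊕0⊕0⊕0⊕0⊕0⊕1⊕0⊕0⊕1⊕1⊕0⊕1⊕0 = 1
s4 (pos 4,5,6,7,12,13,14,15,20,21,22,23,28,29,30,31): 0⊕1⊕0⊕0⊕1⊕1⊕0⊕0⊕1⊕1⊕0⊕1⊕1⊕1⊕1⊕0 = 1
s8 (pos 8,9,10,11,12,13,14,15,24,25,26,27,28,29,30,31): 1⊕1⊕0⊕0⊕1⊕1⊕0⊕0⊕0⊕0⊕1⊕0⊕1⊕1⊕1⊕0 = 0
s16 (pos 16,17,18,19,20,21,22,23,24,25,26,27,28,29,30,31): 0⊕0⊕1⊕0⊕1⊕1⊕0⊕1⊕0⊕0⊕1⊕0⊕1⊕1⊕1⊕0 = 0
Syndrome s16…s1 = 00110 → error at position 6.
Flip position 6: 1010100110011000010110100101110 → 1010110110011000010110100101110

1010110110011000010110100101110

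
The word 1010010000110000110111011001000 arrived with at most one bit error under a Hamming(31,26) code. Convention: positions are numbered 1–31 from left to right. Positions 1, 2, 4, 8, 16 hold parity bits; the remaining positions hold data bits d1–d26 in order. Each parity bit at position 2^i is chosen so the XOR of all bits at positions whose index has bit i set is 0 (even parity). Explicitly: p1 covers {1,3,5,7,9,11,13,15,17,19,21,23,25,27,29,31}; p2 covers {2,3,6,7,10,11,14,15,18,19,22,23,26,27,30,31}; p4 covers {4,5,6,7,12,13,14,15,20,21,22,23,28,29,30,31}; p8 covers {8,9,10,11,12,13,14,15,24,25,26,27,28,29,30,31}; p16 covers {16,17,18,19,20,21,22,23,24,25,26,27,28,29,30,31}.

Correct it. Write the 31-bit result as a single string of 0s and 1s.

s1 (pos 1,3,5,7,9,11,13,15,17,19,21,23,25,27,29,31): 1⊕1⊕0⊕0⊕0⊕1⊕0⊕0⊕1⊕0⊕1⊕0⊕1⊕0⊕0⊕0 = 0
s2 (pos 2,3,6,7,10,11,14,15,18,19,22,23,26,27,30,31): 0⊕1⊕1⊕0⊕0⊕1⊕0⊕0⊕1⊕0⊕1⊕0⊕0⊕0⊕0⊕0 = 1
s4 (pos 4,5,6,7,12,13,14,15,20,21,22,23,28,29,30,31): 0⊕0⊕1⊕0⊕1⊕0⊕0⊕0⊕1⊕1⊕1⊕0⊕1⊕0⊕0⊕0 = 0
s8 (pos 8,9,10,11,12,13,14,15,24,25,26,27,28,29,30,31): 0⊕0⊕0⊕1⊕1⊕0⊕0⊕0⊕1⊕1⊕0⊕0⊕1⊕0⊕0⊕0 = 1
s16 (pos 16,17,18,19,20,21,22,23,24,25,26,27,28,29,30,31): 0⊕1⊕1⊕0⊕1⊕1⊕1⊕0⊕1⊕1⊕0⊕0⊕1⊕0⊕0⊕0 = 0
Syndrome s16…s1 = 01010 → error at position 10.
Flip position 10: 1010010000110000110111011001000 → 1010010001110000110111011001000

1010010001110000110111011001000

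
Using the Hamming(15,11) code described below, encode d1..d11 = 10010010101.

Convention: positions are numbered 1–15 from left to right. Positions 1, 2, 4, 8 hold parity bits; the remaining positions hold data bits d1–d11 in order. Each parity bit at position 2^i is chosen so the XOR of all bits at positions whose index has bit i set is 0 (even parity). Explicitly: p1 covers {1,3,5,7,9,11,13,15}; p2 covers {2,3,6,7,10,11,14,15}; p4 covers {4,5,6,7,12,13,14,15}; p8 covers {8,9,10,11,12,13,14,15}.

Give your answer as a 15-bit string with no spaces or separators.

101100110010101

Place data at non-parity positions: p1 p2 1 p4 0 0 1 p8 0 0 1 0 1 0 1
p1 (pos 1,3,5,7,9,11,13,15): XOR of data positions = 1⊕0⊕1⊕0⊕1⊕1⊕1 = 1
p2 (pos 2,3,6,7,10,11,14,15): XOR of data positions = 1⊕0⊕1⊕0⊕1⊕0⊕1 = 0
p4 (pos 4,5,6,7,12,13,14,15): XOR of data positions = 0⊕0⊕1⊕0⊕1⊕0⊕1 = 1
p8 (pos 8,9,10,11,12,13,14,15): XOR of data positions = 0⊕0⊕1⊕0⊕1⊕0⊕1 = 1
Codeword: 101100110010101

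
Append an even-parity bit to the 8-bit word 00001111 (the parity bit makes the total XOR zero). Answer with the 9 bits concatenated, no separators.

XOR of the 8 data bits: 0⊕0⊕0⊕0⊕1⊕1⊕1⊕1 = 0
Parity bit = 0 (so all 9 bits XOR to 0).

000011110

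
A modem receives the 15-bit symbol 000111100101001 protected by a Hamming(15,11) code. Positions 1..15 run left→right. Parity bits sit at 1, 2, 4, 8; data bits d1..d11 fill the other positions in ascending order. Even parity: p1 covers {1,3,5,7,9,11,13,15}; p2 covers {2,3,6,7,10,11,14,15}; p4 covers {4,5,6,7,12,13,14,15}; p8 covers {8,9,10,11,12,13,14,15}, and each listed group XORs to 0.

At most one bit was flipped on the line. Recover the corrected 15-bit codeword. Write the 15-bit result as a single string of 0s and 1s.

s1 (pos 1,3,5,7,9,11,13,15): 0⊕0⊕1⊕1⊕0⊕0⊕0⊕1 = 1
s2 (pos 2,3,6,7,10,11,14,15): 0⊕0⊕1⊕1⊕1⊕0⊕0⊕1 = 0
s4 (pos 4,5,6,7,12,13,14,15): 1⊕1⊕1⊕1⊕1⊕0⊕0⊕1 = 0
s8 (pos 8,9,10,11,12,13,14,15): 0⊕0⊕1⊕0⊕1⊕0⊕0⊕1 = 1
Syndrome s8…s1 = 1001 → error at position 9.
Flip position 9: 000111100101001 → 000111101101001

000111101101001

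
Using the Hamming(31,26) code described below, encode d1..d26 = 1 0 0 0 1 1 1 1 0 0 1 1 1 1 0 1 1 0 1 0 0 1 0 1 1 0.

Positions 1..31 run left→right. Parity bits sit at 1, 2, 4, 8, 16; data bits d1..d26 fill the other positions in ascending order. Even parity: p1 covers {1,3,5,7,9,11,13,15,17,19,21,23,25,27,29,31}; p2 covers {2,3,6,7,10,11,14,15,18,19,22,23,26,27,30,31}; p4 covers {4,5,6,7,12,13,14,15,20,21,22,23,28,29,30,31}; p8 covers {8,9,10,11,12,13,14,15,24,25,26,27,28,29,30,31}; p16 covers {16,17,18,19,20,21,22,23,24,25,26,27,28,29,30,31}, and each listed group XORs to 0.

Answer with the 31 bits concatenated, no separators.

1110000111110011111011010010110

Place data at non-parity positions: p1 p2 1 p4 0 0 0 p8 1 1 1 1 0 0 1 p16 1 1 1 0 1 1 0 1 0 0 1 0 1 1 0
p1 (pos 1,3,5,7,9,11,13,15,17,19,21,23,25,27,29,31): XOR of data positions = 1⊕0⊕0⊕1⊕1⊕0⊕1⊕1⊕1⊕1⊕0⊕0⊕1⊕1⊕0 = 1
p2 (pos 2,3,6,7,10,11,14,15,18,19,22,23,26,27,30,31): XOR of data positions = 1⊕0⊕0⊕1⊕1⊕0⊕1⊕1⊕1⊕1⊕0⊕0⊕1⊕1⊕0 = 1
p4 (pos 4,5,6,7,12,13,14,15,20,21,22,23,28,29,30,31): XOR of data positions = 0⊕0⊕0⊕1⊕0⊕0⊕1⊕0⊕1⊕1⊕0⊕0⊕1⊕1⊕0 = 0
p8 (pos 8,9,10,11,12,13,14,15,24,25,26,27,28,29,30,31): XOR of data positions = 1⊕1⊕1⊕1⊕0⊕0⊕1⊕1⊕0⊕0⊕1⊕0⊕1⊕1⊕0 = 1
p16 (pos 16,17,18,19,20,21,22,23,24,25,26,27,28,29,30,31): XOR of data positions = 1⊕1⊕1⊕0⊕1⊕1⊕0⊕1⊕0⊕0⊕1⊕0⊕1⊕1⊕0 = 1
Codeword: 1110000111110011111011010010110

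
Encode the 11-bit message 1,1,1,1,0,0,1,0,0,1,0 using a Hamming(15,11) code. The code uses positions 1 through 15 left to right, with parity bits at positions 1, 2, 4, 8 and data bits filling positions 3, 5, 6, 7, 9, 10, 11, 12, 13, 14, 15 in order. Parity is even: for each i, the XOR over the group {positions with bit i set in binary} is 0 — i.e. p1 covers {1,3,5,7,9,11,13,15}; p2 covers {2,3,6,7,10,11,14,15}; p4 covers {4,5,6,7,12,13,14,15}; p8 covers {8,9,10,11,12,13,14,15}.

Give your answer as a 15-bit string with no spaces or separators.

011011100010010

Place data at non-parity positions: p1 p2 1 p4 1 1 1 p8 0 0 1 0 0 1 0
p1 (pos 1,3,5,7,9,11,13,15): XOR of data positions = 1⊕1⊕1⊕0⊕1⊕0⊕0 = 0
p2 (pos 2,3,6,7,10,11,14,15): XOR of data positions = 1⊕1⊕1⊕0⊕1⊕1⊕0 = 1
p4 (pos 4,5,6,7,12,13,14,15): XOR of data positions = 1⊕1⊕1⊕0⊕0⊕1⊕0 = 0
p8 (pos 8,9,10,11,12,13,14,15): XOR of data positions = 0⊕0⊕1⊕0⊕0⊕1⊕0 = 0
Codeword: 011011100010010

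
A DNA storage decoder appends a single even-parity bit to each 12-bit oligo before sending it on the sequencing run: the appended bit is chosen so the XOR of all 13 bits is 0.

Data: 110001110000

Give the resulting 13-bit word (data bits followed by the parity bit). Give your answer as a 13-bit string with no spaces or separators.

XOR of the 12 data bits: 1⊕1⊕0⊕0⊕0⊕1⊕1⊕1⊕0⊕0⊕0⊕0 = 1
Parity bit = 1 (so all 13 bits XOR to 0).

1100011100001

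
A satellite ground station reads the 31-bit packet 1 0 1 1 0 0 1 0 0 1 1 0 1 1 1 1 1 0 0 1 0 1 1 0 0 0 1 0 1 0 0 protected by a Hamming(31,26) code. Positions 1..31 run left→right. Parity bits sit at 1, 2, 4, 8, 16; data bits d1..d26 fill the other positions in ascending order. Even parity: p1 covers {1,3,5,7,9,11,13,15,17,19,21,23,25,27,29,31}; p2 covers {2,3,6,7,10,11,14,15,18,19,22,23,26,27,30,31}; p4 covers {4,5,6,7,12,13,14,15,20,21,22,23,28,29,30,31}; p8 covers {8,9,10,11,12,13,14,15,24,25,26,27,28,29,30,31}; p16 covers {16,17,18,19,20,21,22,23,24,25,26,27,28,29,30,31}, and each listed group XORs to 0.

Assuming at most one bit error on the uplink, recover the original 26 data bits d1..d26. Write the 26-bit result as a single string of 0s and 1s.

s1 (pos 1,3,5,7,9,11,13,15,17,19,21,23,25,27,29,31): 1⊕1⊕0⊕1⊕0⊕1⊕1⊕1⊕1⊕0⊕0⊕1⊕0⊕1⊕1⊕0 = 0
s2 (pos 2,3,6,7,10,11,14,15,18,19,22,23,26,27,30,31): 0⊕1⊕0⊕1⊕1⊕1⊕1⊕1⊕0⊕0⊕1⊕1⊕0⊕1⊕0⊕0 = 1
s4 (pos 4,5,6,7,12,13,14,15,20,21,22,23,28,29,30,31): 1⊕0⊕0⊕1⊕0⊕1⊕1⊕1⊕1⊕0⊕1⊕1⊕0⊕1⊕0⊕0 = 1
s8 (pos 8,9,10,11,12,13,14,15,24,25,26,27,28,29,30,31): 0⊕0⊕1⊕1⊕0⊕1⊕1⊕1⊕0⊕0⊕0⊕1⊕0⊕1⊕0⊕0 = 1
s16 (pos 16,17,18,19,20,21,22,23,24,25,26,27,28,29,30,31): 1⊕1⊕0⊕0⊕1⊕0⊕1⊕1⊕0⊕0⊕0⊕1⊕0⊕1⊕0⊕0 = 1
Syndrome s16…s1 = 11110 → error at position 30.
Flip position 30: 1011001001101111100101100010100 → 1011001001101111100101100010110
Read data bits from positions 3,5,6,7,9,10,11,12,13,14,15,17,18,19,20,21,22,23,24,25,26,27,28,29,30,31: 10010110111100101100010110

10010110111100101100010110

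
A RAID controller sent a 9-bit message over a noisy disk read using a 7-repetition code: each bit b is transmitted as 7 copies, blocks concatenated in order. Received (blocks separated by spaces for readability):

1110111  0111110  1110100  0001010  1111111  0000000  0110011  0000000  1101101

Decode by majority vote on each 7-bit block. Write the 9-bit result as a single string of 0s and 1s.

Block 1 (1110111): 6 ones → 1
Block 2 (0111110): 5 ones → 1
Block 3 (1110100): 4 ones → 1
Block 4 (0001010): 2 ones → 0
Block 5 (1111111): 7 ones → 1
Block 6 (0000000): 0 ones → 0
Block 7 (0110011): 4 ones → 1
Block 8 (0000000): 0 ones → 0
Block 9 (1101101): 5 ones → 1

111010101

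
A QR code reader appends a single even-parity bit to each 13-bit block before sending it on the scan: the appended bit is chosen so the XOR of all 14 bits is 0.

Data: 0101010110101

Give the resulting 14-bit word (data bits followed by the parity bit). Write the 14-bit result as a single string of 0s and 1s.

XOR of the 13 data bits: 0⊕1⊕0⊕1⊕0⊕1⊕0⊕1⊕1⊕0⊕1⊕0⊕1 = 1
Parity bit = 1 (so all 14 bits XOR to 0).

01010101101011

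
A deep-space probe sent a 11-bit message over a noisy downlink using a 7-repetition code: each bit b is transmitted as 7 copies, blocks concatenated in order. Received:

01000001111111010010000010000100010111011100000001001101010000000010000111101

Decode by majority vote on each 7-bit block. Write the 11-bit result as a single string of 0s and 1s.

01000101001

Block 1 (0100000): 1 one → 0
Block 2 (1111111): 7 ones → 1
Block 3 (0100100): 2 ones → 0
Block 4 (0001000): 1 one → 0
Block 5 (0100010): 2 ones → 0
Block 6 (1110111): 6 ones → 1
Block 7 (0000000): 0 ones → 0
Block 8 (1001101): 4 ones → 1
Block 9 (0100000): 1 one → 0
Block 10 (0001000): 1 one → 0
Block 11 (0111101): 5 ones → 1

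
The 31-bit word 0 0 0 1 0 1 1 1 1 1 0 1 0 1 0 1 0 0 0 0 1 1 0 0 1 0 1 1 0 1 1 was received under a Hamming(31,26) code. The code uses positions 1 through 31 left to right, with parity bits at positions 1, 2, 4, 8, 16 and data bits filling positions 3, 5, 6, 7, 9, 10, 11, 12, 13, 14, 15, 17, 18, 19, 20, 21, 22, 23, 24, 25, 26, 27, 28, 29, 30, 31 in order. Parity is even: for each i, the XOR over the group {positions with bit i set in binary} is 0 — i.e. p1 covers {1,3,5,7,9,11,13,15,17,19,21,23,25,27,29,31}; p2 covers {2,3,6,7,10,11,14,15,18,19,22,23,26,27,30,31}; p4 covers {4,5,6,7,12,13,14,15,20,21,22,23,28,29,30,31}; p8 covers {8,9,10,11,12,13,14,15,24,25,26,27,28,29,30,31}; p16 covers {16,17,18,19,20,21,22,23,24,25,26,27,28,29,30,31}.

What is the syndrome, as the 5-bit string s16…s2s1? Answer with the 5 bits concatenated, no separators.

s1 (pos 1,3,5,7,9,11,13,15,17,19,21,23,25,27,29,31): 0⊕0⊕0⊕1⊕1⊕0⊕0⊕0⊕0⊕0⊕1⊕0⊕1⊕1⊕0⊕1 = 0
s2 (pos 2,3,6,7,10,11,14,15,18,19,22,23,26,27,30,31): 0⊕0⊕1⊕1⊕1⊕0⊕1⊕0⊕0⊕0⊕1⊕0⊕0⊕1⊕1⊕1 = 0
s4 (pos 4,5,6,7,12,13,14,15,20,21,22,23,28,29,30,31): 1⊕0⊕1⊕1⊕1⊕0⊕1⊕0⊕0⊕1⊕1⊕0⊕1⊕0⊕1⊕1 = 0
s8 (pos 8,9,10,11,12,13,14,15,24,25,26,27,28,29,30,31): 1⊕1⊕1⊕0⊕1⊕0⊕1⊕0⊕0⊕1⊕0⊕1⊕1⊕0⊕1⊕1 = 0
s16 (pos 16,17,18,19,20,21,22,23,24,25,26,27,28,29,30,31): 1⊕0⊕0⊕0⊕0⊕1⊕1⊕0⊕0⊕1⊕0⊕1⊕1⊕0⊕1⊕1 = 0
Syndrome s16…s1 = 00000 → no error.

00000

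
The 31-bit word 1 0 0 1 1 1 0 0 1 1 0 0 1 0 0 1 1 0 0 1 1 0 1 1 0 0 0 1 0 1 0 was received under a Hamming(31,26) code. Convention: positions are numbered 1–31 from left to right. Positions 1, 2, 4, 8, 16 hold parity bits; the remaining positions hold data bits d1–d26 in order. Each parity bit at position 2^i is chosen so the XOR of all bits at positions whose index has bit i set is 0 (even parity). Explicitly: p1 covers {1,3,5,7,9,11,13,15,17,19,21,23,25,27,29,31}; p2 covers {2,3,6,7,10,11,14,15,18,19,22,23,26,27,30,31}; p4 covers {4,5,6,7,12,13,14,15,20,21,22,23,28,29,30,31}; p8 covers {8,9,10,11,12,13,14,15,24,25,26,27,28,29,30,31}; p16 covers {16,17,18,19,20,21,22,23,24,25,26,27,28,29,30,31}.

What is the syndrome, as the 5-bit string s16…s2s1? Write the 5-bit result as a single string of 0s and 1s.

00101

s1 (pos 1,3,5,7,9,11,13,15,17,19,21,23,25,27,29,31): 1⊕0⊕1⊕0⊕1⊕0⊕1⊕0⊕1⊕0⊕1⊕1⊕0⊕0⊕0⊕0 = 1
s2 (pos 2,3,6,7,10,11,14,15,18,19,22,23,26,27,30,31): 0⊕0⊕1⊕0⊕1⊕0⊕0⊕0⊕0⊕0⊕0⊕1⊕0⊕0⊕1⊕0 = 0
s4 (pos 4,5,6,7,12,13,14,15,20,21,22,23,28,29,30,31): 1⊕1⊕1⊕0⊕0⊕1⊕0⊕0⊕1⊕1⊕0⊕1⊕1⊕0⊕1⊕0 = 1
s8 (pos 8,9,10,11,12,13,14,15,24,25,26,27,28,29,30,31): 0⊕1⊕1⊕0⊕0⊕1⊕0⊕0⊕1⊕0⊕0⊕0⊕1⊕0⊕1⊕0 = 0
s16 (pos 16,17,18,19,20,21,22,23,24,25,26,27,28,29,30,31): 1⊕1⊕0⊕0⊕1⊕1⊕0⊕1⊕1⊕0⊕0⊕0⊕1⊕0⊕1⊕0 = 0
Syndrome s16…s1 = 00101 → error at position 5.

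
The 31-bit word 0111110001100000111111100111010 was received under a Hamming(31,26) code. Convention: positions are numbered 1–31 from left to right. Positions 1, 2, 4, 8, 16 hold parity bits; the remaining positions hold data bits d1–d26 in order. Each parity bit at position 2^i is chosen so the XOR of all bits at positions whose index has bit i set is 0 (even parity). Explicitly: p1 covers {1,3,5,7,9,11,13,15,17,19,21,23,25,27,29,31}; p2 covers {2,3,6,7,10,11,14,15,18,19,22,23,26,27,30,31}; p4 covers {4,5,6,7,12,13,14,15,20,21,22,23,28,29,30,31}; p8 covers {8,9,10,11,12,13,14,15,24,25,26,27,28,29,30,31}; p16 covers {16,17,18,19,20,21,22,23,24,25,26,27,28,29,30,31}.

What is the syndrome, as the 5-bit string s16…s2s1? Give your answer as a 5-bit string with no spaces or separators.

10100

s1 (pos 1,3,5,7,9,11,13,15,17,19,21,23,25,27,29,31): 0⊕1⊕1⊕0⊕0⊕1⊕0⊕0⊕1⊕1⊕1⊕1⊕0⊕1⊕0⊕0 = 0
s2 (pos 2,3,6,7,10,11,14,15,18,19,22,23,26,27,30,31): 1⊕1⊕1⊕0⊕1⊕1⊕0⊕0⊕1⊕1⊕1⊕1⊕1⊕1⊕1⊕0 = 0
s4 (pos 4,5,6,7,12,13,14,15,20,21,22,23,28,29,30,31): 1⊕1⊕1⊕0⊕0⊕0⊕0⊕0⊕1⊕1⊕1⊕1⊕1⊕0⊕1⊕0 = 1
s8 (pos 8,9,10,11,12,13,14,15,24,25,26,27,28,29,30,31): 0⊕0⊕1⊕1⊕0⊕0⊕0⊕0⊕0⊕0⊕1⊕1⊕1⊕0⊕1⊕0 = 0
s16 (pos 16,17,18,19,20,21,22,23,24,25,26,27,28,29,30,31): 0⊕1⊕1⊕1⊕1⊕1⊕1⊕1⊕0⊕0⊕1⊕1⊕1⊕0⊕1⊕0 = 1
Syndrome s16…s1 = 10100 → error at position 20.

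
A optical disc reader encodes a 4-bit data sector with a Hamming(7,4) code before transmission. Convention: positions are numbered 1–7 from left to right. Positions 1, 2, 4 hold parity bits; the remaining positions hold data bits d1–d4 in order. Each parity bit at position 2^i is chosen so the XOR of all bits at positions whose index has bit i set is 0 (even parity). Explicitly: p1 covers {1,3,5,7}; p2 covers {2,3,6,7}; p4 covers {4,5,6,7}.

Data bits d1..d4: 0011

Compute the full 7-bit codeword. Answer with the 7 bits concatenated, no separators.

Place data at non-parity positions: p1 p2 0 p4 0 1 1
p1 (pos 1,3,5,7): XOR of data positions = 0⊕0⊕1 = 1
p2 (pos 2,3,6,7): XOR of data positions = 0⊕1⊕1 = 0
p4 (pos 4,5,6,7): XOR of data positions = 0⊕1⊕1 = 0
Codeword: 1000011

1000011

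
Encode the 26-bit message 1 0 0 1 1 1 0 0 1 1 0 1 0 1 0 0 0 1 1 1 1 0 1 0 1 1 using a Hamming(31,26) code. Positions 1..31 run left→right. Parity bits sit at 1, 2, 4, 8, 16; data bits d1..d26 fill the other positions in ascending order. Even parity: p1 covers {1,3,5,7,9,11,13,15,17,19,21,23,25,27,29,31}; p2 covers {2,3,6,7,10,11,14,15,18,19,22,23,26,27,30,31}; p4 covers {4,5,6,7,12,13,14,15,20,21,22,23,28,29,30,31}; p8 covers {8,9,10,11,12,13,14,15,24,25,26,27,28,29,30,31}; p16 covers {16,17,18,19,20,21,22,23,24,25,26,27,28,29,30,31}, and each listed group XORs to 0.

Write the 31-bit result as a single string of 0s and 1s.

1111001011001101101000111101011

Place data at non-parity positions: p1 p2 1 p4 0 0 1 p8 1 1 0 0 1 1 0 p16 1 0 1 0 0 0 1 1 1 1 0 1 0 1 1
p1 (pos 1,3,5,7,9,11,13,15,17,19,21,23,25,27,29,31): XOR of data positions = 1⊕0⊕1⊕1⊕0⊕1⊕0⊕1⊕1⊕0⊕1⊕1⊕0⊕0⊕1 = 1
p2 (pos 2,3,6,7,10,11,14,15,18,19,22,23,26,27,30,31): XOR of data positions = 1⊕0⊕1⊕1⊕0⊕1⊕0⊕0⊕1⊕0⊕1⊕1⊕0⊕1⊕1 = 1
p4 (pos 4,5,6,7,12,13,14,15,20,21,22,23,28,29,30,31): XOR of data positions = 0⊕0⊕1⊕0⊕1⊕1⊕0⊕0⊕0⊕0⊕1⊕1⊕0⊕1⊕1 = 1
p8 (pos 8,9,10,11,12,13,14,15,24,25,26,27,28,29,30,31): XOR of data positions = 1⊕1⊕0⊕0⊕1⊕1⊕0⊕1⊕1⊕1⊕0⊕1⊕0⊕1⊕1 = 0
p16 (pos 16,17,18,19,20,21,22,23,24,25,26,27,28,29,30,31): XOR of data positions = 1⊕0⊕1⊕0⊕0⊕0⊕1⊕1⊕1⊕1⊕0⊕1⊕0⊕1⊕1 = 1
Codeword: 1111001011001101101000111101011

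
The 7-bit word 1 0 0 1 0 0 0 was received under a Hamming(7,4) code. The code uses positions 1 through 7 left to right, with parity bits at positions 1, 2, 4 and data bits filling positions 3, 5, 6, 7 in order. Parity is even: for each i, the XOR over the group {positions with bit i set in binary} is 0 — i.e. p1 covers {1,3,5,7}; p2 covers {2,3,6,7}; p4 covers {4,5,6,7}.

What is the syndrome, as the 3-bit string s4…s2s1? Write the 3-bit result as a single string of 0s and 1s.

s1 (pos 1,3,5,7): 1⊕0⊕0⊕0 = 1
s2 (pos 2,3,6,7): 0⊕0⊕0⊕0 = 0
s4 (pos 4,5,6,7): 1⊕0⊕0⊕0 = 1
Syndrome s4…s1 = 101 → error at position 5.

101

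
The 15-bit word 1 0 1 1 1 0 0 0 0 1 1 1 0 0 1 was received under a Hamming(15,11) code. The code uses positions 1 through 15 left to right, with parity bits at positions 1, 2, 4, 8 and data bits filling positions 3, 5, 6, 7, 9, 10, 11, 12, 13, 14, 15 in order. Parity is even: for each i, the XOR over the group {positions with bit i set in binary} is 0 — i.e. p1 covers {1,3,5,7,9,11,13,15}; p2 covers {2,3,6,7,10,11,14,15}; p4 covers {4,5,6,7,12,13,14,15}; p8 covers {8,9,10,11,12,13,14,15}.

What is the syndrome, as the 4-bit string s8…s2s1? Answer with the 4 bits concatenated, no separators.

s1 (pos 1,3,5,7,9,11,13,15): 1⊕1⊕1⊕0⊕0⊕1⊕0⊕1 = 1
s2 (pos 2,3,6,7,10,11,14,15): 0⊕1⊕0⊕0⊕1⊕1⊕0⊕1 = 0
s4 (pos 4,5,6,7,12,13,14,15): 1⊕1⊕0⊕0⊕1⊕0⊕0⊕1 = 0
s8 (pos 8,9,10,11,12,13,14,15): 0⊕0⊕1⊕1⊕1⊕0⊕0⊕1 = 0
Syndrome s8…s1 = 0001 → error at position 1.

0001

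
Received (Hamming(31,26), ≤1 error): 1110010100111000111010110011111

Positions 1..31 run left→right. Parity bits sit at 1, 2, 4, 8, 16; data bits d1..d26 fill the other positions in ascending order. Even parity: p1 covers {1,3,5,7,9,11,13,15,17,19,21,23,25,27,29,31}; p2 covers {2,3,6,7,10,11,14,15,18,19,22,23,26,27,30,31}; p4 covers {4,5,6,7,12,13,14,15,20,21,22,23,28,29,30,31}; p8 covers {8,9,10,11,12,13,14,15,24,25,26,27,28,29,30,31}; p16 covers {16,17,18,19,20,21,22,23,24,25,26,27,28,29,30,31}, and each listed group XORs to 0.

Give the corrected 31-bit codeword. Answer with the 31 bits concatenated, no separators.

1110010100111000111000110011111

s1 (pos 1,3,5,7,9,11,13,15,17,19,21,23,25,27,29,31): 1⊕1⊕0⊕0⊕0⊕1⊕1⊕0⊕1⊕1⊕1⊕1⊕0⊕1⊕1⊕1 = 1
s2 (pos 2,3,6,7,10,11,14,15,18,19,22,23,26,27,30,31): 1⊕1⊕1⊕0⊕0⊕1⊕0⊕0⊕1⊕1⊕0⊕1⊕0⊕1⊕1⊕1 = 0
s4 (pos 4,5,6,7,12,13,14,15,20,21,22,23,28,29,30,31): 0⊕0⊕1⊕0⊕1⊕1⊕0⊕0⊕0⊕1⊕0⊕1⊕1⊕1⊕1⊕1 = 1
s8 (pos 8,9,10,11,12,13,14,15,24,25,26,27,28,29,30,31): 1⊕0⊕0⊕1⊕1⊕1⊕0⊕0⊕1⊕0⊕0⊕1⊕1⊕1⊕1⊕1 = 0
s16 (pos 16,17,18,19,20,21,22,23,24,25,26,27,28,29,30,31): 0⊕1⊕1⊕1⊕0⊕1⊕0⊕1⊕1⊕0⊕0⊕1⊕1⊕1⊕1⊕1 = 1
Syndrome s16…s1 = 10101 → error at position 21.
Flip position 21: 1110010100111000111010110011111 → 1110010100111000111000110011111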